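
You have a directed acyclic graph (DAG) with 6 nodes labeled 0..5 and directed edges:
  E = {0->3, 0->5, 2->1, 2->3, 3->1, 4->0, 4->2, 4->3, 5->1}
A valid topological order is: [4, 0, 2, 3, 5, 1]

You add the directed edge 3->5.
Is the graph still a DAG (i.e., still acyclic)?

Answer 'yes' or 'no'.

Answer: yes

Derivation:
Given toposort: [4, 0, 2, 3, 5, 1]
Position of 3: index 3; position of 5: index 4
New edge 3->5: forward
Forward edge: respects the existing order. Still a DAG, same toposort still valid.
Still a DAG? yes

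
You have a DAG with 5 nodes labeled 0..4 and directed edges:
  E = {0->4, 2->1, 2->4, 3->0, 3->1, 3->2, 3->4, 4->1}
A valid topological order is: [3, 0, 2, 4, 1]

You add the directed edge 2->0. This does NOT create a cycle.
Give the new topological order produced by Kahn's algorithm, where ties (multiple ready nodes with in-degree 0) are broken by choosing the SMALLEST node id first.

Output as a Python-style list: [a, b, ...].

Old toposort: [3, 0, 2, 4, 1]
Added edge: 2->0
Position of 2 (2) > position of 0 (1). Must reorder: 2 must now come before 0.
Run Kahn's algorithm (break ties by smallest node id):
  initial in-degrees: [2, 3, 1, 0, 3]
  ready (indeg=0): [3]
  pop 3: indeg[0]->1; indeg[1]->2; indeg[2]->0; indeg[4]->2 | ready=[2] | order so far=[3]
  pop 2: indeg[0]->0; indeg[1]->1; indeg[4]->1 | ready=[0] | order so far=[3, 2]
  pop 0: indeg[4]->0 | ready=[4] | order so far=[3, 2, 0]
  pop 4: indeg[1]->0 | ready=[1] | order so far=[3, 2, 0, 4]
  pop 1: no out-edges | ready=[] | order so far=[3, 2, 0, 4, 1]
  Result: [3, 2, 0, 4, 1]

Answer: [3, 2, 0, 4, 1]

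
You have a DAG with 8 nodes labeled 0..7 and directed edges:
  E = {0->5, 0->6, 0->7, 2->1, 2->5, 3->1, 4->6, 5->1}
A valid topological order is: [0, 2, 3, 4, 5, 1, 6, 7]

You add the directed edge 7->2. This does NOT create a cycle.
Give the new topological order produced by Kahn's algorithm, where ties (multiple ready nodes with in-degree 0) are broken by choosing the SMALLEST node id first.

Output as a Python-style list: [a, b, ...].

Answer: [0, 3, 4, 6, 7, 2, 5, 1]

Derivation:
Old toposort: [0, 2, 3, 4, 5, 1, 6, 7]
Added edge: 7->2
Position of 7 (7) > position of 2 (1). Must reorder: 7 must now come before 2.
Run Kahn's algorithm (break ties by smallest node id):
  initial in-degrees: [0, 3, 1, 0, 0, 2, 2, 1]
  ready (indeg=0): [0, 3, 4]
  pop 0: indeg[5]->1; indeg[6]->1; indeg[7]->0 | ready=[3, 4, 7] | order so far=[0]
  pop 3: indeg[1]->2 | ready=[4, 7] | order so far=[0, 3]
  pop 4: indeg[6]->0 | ready=[6, 7] | order so far=[0, 3, 4]
  pop 6: no out-edges | ready=[7] | order so far=[0, 3, 4, 6]
  pop 7: indeg[2]->0 | ready=[2] | order so far=[0, 3, 4, 6, 7]
  pop 2: indeg[1]->1; indeg[5]->0 | ready=[5] | order so far=[0, 3, 4, 6, 7, 2]
  pop 5: indeg[1]->0 | ready=[1] | order so far=[0, 3, 4, 6, 7, 2, 5]
  pop 1: no out-edges | ready=[] | order so far=[0, 3, 4, 6, 7, 2, 5, 1]
  Result: [0, 3, 4, 6, 7, 2, 5, 1]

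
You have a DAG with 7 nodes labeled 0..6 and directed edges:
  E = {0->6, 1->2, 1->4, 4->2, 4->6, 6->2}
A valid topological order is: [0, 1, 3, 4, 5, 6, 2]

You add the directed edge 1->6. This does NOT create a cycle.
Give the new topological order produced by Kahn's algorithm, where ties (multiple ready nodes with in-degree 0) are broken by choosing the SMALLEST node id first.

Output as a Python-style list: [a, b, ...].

Answer: [0, 1, 3, 4, 5, 6, 2]

Derivation:
Old toposort: [0, 1, 3, 4, 5, 6, 2]
Added edge: 1->6
Position of 1 (1) < position of 6 (5). Old order still valid.
Run Kahn's algorithm (break ties by smallest node id):
  initial in-degrees: [0, 0, 3, 0, 1, 0, 3]
  ready (indeg=0): [0, 1, 3, 5]
  pop 0: indeg[6]->2 | ready=[1, 3, 5] | order so far=[0]
  pop 1: indeg[2]->2; indeg[4]->0; indeg[6]->1 | ready=[3, 4, 5] | order so far=[0, 1]
  pop 3: no out-edges | ready=[4, 5] | order so far=[0, 1, 3]
  pop 4: indeg[2]->1; indeg[6]->0 | ready=[5, 6] | order so far=[0, 1, 3, 4]
  pop 5: no out-edges | ready=[6] | order so far=[0, 1, 3, 4, 5]
  pop 6: indeg[2]->0 | ready=[2] | order so far=[0, 1, 3, 4, 5, 6]
  pop 2: no out-edges | ready=[] | order so far=[0, 1, 3, 4, 5, 6, 2]
  Result: [0, 1, 3, 4, 5, 6, 2]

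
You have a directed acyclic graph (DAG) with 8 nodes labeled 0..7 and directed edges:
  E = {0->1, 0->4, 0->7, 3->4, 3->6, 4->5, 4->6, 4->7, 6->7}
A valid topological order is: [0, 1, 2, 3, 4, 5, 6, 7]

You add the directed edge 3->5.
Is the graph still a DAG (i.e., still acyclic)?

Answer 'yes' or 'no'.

Answer: yes

Derivation:
Given toposort: [0, 1, 2, 3, 4, 5, 6, 7]
Position of 3: index 3; position of 5: index 5
New edge 3->5: forward
Forward edge: respects the existing order. Still a DAG, same toposort still valid.
Still a DAG? yes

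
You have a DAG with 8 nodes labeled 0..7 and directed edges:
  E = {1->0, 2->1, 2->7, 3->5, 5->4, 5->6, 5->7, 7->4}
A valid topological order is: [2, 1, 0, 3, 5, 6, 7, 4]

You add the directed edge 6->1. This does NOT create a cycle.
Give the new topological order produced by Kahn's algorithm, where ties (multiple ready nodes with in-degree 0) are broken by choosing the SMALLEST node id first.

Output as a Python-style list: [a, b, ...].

Answer: [2, 3, 5, 6, 1, 0, 7, 4]

Derivation:
Old toposort: [2, 1, 0, 3, 5, 6, 7, 4]
Added edge: 6->1
Position of 6 (5) > position of 1 (1). Must reorder: 6 must now come before 1.
Run Kahn's algorithm (break ties by smallest node id):
  initial in-degrees: [1, 2, 0, 0, 2, 1, 1, 2]
  ready (indeg=0): [2, 3]
  pop 2: indeg[1]->1; indeg[7]->1 | ready=[3] | order so far=[2]
  pop 3: indeg[5]->0 | ready=[5] | order so far=[2, 3]
  pop 5: indeg[4]->1; indeg[6]->0; indeg[7]->0 | ready=[6, 7] | order so far=[2, 3, 5]
  pop 6: indeg[1]->0 | ready=[1, 7] | order so far=[2, 3, 5, 6]
  pop 1: indeg[0]->0 | ready=[0, 7] | order so far=[2, 3, 5, 6, 1]
  pop 0: no out-edges | ready=[7] | order so far=[2, 3, 5, 6, 1, 0]
  pop 7: indeg[4]->0 | ready=[4] | order so far=[2, 3, 5, 6, 1, 0, 7]
  pop 4: no out-edges | ready=[] | order so far=[2, 3, 5, 6, 1, 0, 7, 4]
  Result: [2, 3, 5, 6, 1, 0, 7, 4]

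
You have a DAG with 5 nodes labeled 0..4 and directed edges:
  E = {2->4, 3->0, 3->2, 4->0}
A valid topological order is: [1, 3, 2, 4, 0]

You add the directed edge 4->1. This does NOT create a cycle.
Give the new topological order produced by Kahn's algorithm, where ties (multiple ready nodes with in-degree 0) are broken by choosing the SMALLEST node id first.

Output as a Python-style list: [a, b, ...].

Old toposort: [1, 3, 2, 4, 0]
Added edge: 4->1
Position of 4 (3) > position of 1 (0). Must reorder: 4 must now come before 1.
Run Kahn's algorithm (break ties by smallest node id):
  initial in-degrees: [2, 1, 1, 0, 1]
  ready (indeg=0): [3]
  pop 3: indeg[0]->1; indeg[2]->0 | ready=[2] | order so far=[3]
  pop 2: indeg[4]->0 | ready=[4] | order so far=[3, 2]
  pop 4: indeg[0]->0; indeg[1]->0 | ready=[0, 1] | order so far=[3, 2, 4]
  pop 0: no out-edges | ready=[1] | order so far=[3, 2, 4, 0]
  pop 1: no out-edges | ready=[] | order so far=[3, 2, 4, 0, 1]
  Result: [3, 2, 4, 0, 1]

Answer: [3, 2, 4, 0, 1]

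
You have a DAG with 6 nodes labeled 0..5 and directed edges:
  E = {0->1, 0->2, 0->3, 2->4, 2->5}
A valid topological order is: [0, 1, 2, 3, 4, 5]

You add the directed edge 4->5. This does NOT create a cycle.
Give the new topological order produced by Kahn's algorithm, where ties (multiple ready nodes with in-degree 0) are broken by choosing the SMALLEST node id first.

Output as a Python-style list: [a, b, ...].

Answer: [0, 1, 2, 3, 4, 5]

Derivation:
Old toposort: [0, 1, 2, 3, 4, 5]
Added edge: 4->5
Position of 4 (4) < position of 5 (5). Old order still valid.
Run Kahn's algorithm (break ties by smallest node id):
  initial in-degrees: [0, 1, 1, 1, 1, 2]
  ready (indeg=0): [0]
  pop 0: indeg[1]->0; indeg[2]->0; indeg[3]->0 | ready=[1, 2, 3] | order so far=[0]
  pop 1: no out-edges | ready=[2, 3] | order so far=[0, 1]
  pop 2: indeg[4]->0; indeg[5]->1 | ready=[3, 4] | order so far=[0, 1, 2]
  pop 3: no out-edges | ready=[4] | order so far=[0, 1, 2, 3]
  pop 4: indeg[5]->0 | ready=[5] | order so far=[0, 1, 2, 3, 4]
  pop 5: no out-edges | ready=[] | order so far=[0, 1, 2, 3, 4, 5]
  Result: [0, 1, 2, 3, 4, 5]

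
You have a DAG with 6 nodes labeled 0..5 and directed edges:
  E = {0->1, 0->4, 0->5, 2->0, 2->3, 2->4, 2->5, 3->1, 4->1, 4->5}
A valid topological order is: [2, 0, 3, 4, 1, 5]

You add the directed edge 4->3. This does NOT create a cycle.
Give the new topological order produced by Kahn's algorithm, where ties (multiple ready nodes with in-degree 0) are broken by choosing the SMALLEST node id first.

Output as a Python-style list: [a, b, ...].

Answer: [2, 0, 4, 3, 1, 5]

Derivation:
Old toposort: [2, 0, 3, 4, 1, 5]
Added edge: 4->3
Position of 4 (3) > position of 3 (2). Must reorder: 4 must now come before 3.
Run Kahn's algorithm (break ties by smallest node id):
  initial in-degrees: [1, 3, 0, 2, 2, 3]
  ready (indeg=0): [2]
  pop 2: indeg[0]->0; indeg[3]->1; indeg[4]->1; indeg[5]->2 | ready=[0] | order so far=[2]
  pop 0: indeg[1]->2; indeg[4]->0; indeg[5]->1 | ready=[4] | order so far=[2, 0]
  pop 4: indeg[1]->1; indeg[3]->0; indeg[5]->0 | ready=[3, 5] | order so far=[2, 0, 4]
  pop 3: indeg[1]->0 | ready=[1, 5] | order so far=[2, 0, 4, 3]
  pop 1: no out-edges | ready=[5] | order so far=[2, 0, 4, 3, 1]
  pop 5: no out-edges | ready=[] | order so far=[2, 0, 4, 3, 1, 5]
  Result: [2, 0, 4, 3, 1, 5]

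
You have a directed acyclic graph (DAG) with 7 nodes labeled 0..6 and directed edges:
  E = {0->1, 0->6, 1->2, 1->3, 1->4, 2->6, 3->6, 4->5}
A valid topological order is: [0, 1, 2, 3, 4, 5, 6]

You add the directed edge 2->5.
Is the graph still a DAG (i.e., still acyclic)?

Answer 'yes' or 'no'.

Given toposort: [0, 1, 2, 3, 4, 5, 6]
Position of 2: index 2; position of 5: index 5
New edge 2->5: forward
Forward edge: respects the existing order. Still a DAG, same toposort still valid.
Still a DAG? yes

Answer: yes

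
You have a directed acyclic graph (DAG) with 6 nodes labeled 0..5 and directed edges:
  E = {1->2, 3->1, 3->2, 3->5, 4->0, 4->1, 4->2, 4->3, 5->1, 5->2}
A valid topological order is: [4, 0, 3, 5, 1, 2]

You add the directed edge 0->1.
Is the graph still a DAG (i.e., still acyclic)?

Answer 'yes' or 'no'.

Given toposort: [4, 0, 3, 5, 1, 2]
Position of 0: index 1; position of 1: index 4
New edge 0->1: forward
Forward edge: respects the existing order. Still a DAG, same toposort still valid.
Still a DAG? yes

Answer: yes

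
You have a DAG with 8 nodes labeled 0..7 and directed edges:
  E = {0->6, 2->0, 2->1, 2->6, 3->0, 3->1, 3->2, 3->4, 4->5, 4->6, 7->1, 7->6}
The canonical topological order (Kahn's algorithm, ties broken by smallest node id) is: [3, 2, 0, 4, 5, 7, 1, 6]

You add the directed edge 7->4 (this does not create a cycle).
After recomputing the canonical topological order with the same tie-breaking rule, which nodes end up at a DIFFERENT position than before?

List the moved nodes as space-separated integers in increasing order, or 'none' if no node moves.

Answer: 1 4 5 7

Derivation:
Old toposort: [3, 2, 0, 4, 5, 7, 1, 6]
Added edge 7->4
Recompute Kahn (smallest-id tiebreak):
  initial in-degrees: [2, 3, 1, 0, 2, 1, 4, 0]
  ready (indeg=0): [3, 7]
  pop 3: indeg[0]->1; indeg[1]->2; indeg[2]->0; indeg[4]->1 | ready=[2, 7] | order so far=[3]
  pop 2: indeg[0]->0; indeg[1]->1; indeg[6]->3 | ready=[0, 7] | order so far=[3, 2]
  pop 0: indeg[6]->2 | ready=[7] | order so far=[3, 2, 0]
  pop 7: indeg[1]->0; indeg[4]->0; indeg[6]->1 | ready=[1, 4] | order so far=[3, 2, 0, 7]
  pop 1: no out-edges | ready=[4] | order so far=[3, 2, 0, 7, 1]
  pop 4: indeg[5]->0; indeg[6]->0 | ready=[5, 6] | order so far=[3, 2, 0, 7, 1, 4]
  pop 5: no out-edges | ready=[6] | order so far=[3, 2, 0, 7, 1, 4, 5]
  pop 6: no out-edges | ready=[] | order so far=[3, 2, 0, 7, 1, 4, 5, 6]
New canonical toposort: [3, 2, 0, 7, 1, 4, 5, 6]
Compare positions:
  Node 0: index 2 -> 2 (same)
  Node 1: index 6 -> 4 (moved)
  Node 2: index 1 -> 1 (same)
  Node 3: index 0 -> 0 (same)
  Node 4: index 3 -> 5 (moved)
  Node 5: index 4 -> 6 (moved)
  Node 6: index 7 -> 7 (same)
  Node 7: index 5 -> 3 (moved)
Nodes that changed position: 1 4 5 7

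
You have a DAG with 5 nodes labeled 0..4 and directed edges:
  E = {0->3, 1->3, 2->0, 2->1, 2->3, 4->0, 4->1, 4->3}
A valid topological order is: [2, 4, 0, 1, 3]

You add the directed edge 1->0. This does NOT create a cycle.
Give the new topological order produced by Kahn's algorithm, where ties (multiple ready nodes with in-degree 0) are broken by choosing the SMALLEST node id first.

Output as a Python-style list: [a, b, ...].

Answer: [2, 4, 1, 0, 3]

Derivation:
Old toposort: [2, 4, 0, 1, 3]
Added edge: 1->0
Position of 1 (3) > position of 0 (2). Must reorder: 1 must now come before 0.
Run Kahn's algorithm (break ties by smallest node id):
  initial in-degrees: [3, 2, 0, 4, 0]
  ready (indeg=0): [2, 4]
  pop 2: indeg[0]->2; indeg[1]->1; indeg[3]->3 | ready=[4] | order so far=[2]
  pop 4: indeg[0]->1; indeg[1]->0; indeg[3]->2 | ready=[1] | order so far=[2, 4]
  pop 1: indeg[0]->0; indeg[3]->1 | ready=[0] | order so far=[2, 4, 1]
  pop 0: indeg[3]->0 | ready=[3] | order so far=[2, 4, 1, 0]
  pop 3: no out-edges | ready=[] | order so far=[2, 4, 1, 0, 3]
  Result: [2, 4, 1, 0, 3]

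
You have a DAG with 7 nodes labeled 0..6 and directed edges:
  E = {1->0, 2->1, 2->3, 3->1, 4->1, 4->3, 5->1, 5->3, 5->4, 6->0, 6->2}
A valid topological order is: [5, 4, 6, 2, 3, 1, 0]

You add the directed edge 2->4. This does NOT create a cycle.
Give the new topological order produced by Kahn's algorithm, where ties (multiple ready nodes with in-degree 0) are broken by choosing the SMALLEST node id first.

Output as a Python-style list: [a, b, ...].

Answer: [5, 6, 2, 4, 3, 1, 0]

Derivation:
Old toposort: [5, 4, 6, 2, 3, 1, 0]
Added edge: 2->4
Position of 2 (3) > position of 4 (1). Must reorder: 2 must now come before 4.
Run Kahn's algorithm (break ties by smallest node id):
  initial in-degrees: [2, 4, 1, 3, 2, 0, 0]
  ready (indeg=0): [5, 6]
  pop 5: indeg[1]->3; indeg[3]->2; indeg[4]->1 | ready=[6] | order so far=[5]
  pop 6: indeg[0]->1; indeg[2]->0 | ready=[2] | order so far=[5, 6]
  pop 2: indeg[1]->2; indeg[3]->1; indeg[4]->0 | ready=[4] | order so far=[5, 6, 2]
  pop 4: indeg[1]->1; indeg[3]->0 | ready=[3] | order so far=[5, 6, 2, 4]
  pop 3: indeg[1]->0 | ready=[1] | order so far=[5, 6, 2, 4, 3]
  pop 1: indeg[0]->0 | ready=[0] | order so far=[5, 6, 2, 4, 3, 1]
  pop 0: no out-edges | ready=[] | order so far=[5, 6, 2, 4, 3, 1, 0]
  Result: [5, 6, 2, 4, 3, 1, 0]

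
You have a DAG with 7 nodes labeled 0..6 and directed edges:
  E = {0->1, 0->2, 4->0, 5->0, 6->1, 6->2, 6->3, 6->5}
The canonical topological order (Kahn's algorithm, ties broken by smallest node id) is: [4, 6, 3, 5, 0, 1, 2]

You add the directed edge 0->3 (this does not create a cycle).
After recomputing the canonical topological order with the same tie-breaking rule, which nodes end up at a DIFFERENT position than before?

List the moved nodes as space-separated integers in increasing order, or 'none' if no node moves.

Answer: 0 1 2 3 5

Derivation:
Old toposort: [4, 6, 3, 5, 0, 1, 2]
Added edge 0->3
Recompute Kahn (smallest-id tiebreak):
  initial in-degrees: [2, 2, 2, 2, 0, 1, 0]
  ready (indeg=0): [4, 6]
  pop 4: indeg[0]->1 | ready=[6] | order so far=[4]
  pop 6: indeg[1]->1; indeg[2]->1; indeg[3]->1; indeg[5]->0 | ready=[5] | order so far=[4, 6]
  pop 5: indeg[0]->0 | ready=[0] | order so far=[4, 6, 5]
  pop 0: indeg[1]->0; indeg[2]->0; indeg[3]->0 | ready=[1, 2, 3] | order so far=[4, 6, 5, 0]
  pop 1: no out-edges | ready=[2, 3] | order so far=[4, 6, 5, 0, 1]
  pop 2: no out-edges | ready=[3] | order so far=[4, 6, 5, 0, 1, 2]
  pop 3: no out-edges | ready=[] | order so far=[4, 6, 5, 0, 1, 2, 3]
New canonical toposort: [4, 6, 5, 0, 1, 2, 3]
Compare positions:
  Node 0: index 4 -> 3 (moved)
  Node 1: index 5 -> 4 (moved)
  Node 2: index 6 -> 5 (moved)
  Node 3: index 2 -> 6 (moved)
  Node 4: index 0 -> 0 (same)
  Node 5: index 3 -> 2 (moved)
  Node 6: index 1 -> 1 (same)
Nodes that changed position: 0 1 2 3 5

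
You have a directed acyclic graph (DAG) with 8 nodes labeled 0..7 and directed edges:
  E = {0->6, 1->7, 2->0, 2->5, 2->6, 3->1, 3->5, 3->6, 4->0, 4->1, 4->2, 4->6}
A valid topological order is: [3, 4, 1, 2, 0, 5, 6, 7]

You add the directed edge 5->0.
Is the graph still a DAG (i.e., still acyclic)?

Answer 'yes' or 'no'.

Answer: yes

Derivation:
Given toposort: [3, 4, 1, 2, 0, 5, 6, 7]
Position of 5: index 5; position of 0: index 4
New edge 5->0: backward (u after v in old order)
Backward edge: old toposort is now invalid. Check if this creates a cycle.
Does 0 already reach 5? Reachable from 0: [0, 6]. NO -> still a DAG (reorder needed).
Still a DAG? yes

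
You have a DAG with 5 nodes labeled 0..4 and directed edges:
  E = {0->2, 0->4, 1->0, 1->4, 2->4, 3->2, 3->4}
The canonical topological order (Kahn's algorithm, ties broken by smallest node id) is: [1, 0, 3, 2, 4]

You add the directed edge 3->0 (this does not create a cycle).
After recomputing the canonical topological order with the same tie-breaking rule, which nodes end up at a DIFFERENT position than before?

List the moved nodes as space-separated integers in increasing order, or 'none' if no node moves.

Old toposort: [1, 0, 3, 2, 4]
Added edge 3->0
Recompute Kahn (smallest-id tiebreak):
  initial in-degrees: [2, 0, 2, 0, 4]
  ready (indeg=0): [1, 3]
  pop 1: indeg[0]->1; indeg[4]->3 | ready=[3] | order so far=[1]
  pop 3: indeg[0]->0; indeg[2]->1; indeg[4]->2 | ready=[0] | order so far=[1, 3]
  pop 0: indeg[2]->0; indeg[4]->1 | ready=[2] | order so far=[1, 3, 0]
  pop 2: indeg[4]->0 | ready=[4] | order so far=[1, 3, 0, 2]
  pop 4: no out-edges | ready=[] | order so far=[1, 3, 0, 2, 4]
New canonical toposort: [1, 3, 0, 2, 4]
Compare positions:
  Node 0: index 1 -> 2 (moved)
  Node 1: index 0 -> 0 (same)
  Node 2: index 3 -> 3 (same)
  Node 3: index 2 -> 1 (moved)
  Node 4: index 4 -> 4 (same)
Nodes that changed position: 0 3

Answer: 0 3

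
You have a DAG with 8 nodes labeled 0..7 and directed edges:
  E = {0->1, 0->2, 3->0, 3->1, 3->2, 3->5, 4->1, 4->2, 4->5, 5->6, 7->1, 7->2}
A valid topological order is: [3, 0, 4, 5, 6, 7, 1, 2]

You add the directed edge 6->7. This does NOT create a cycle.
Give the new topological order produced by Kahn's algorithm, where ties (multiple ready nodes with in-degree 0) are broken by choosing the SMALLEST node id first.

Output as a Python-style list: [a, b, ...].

Old toposort: [3, 0, 4, 5, 6, 7, 1, 2]
Added edge: 6->7
Position of 6 (4) < position of 7 (5). Old order still valid.
Run Kahn's algorithm (break ties by smallest node id):
  initial in-degrees: [1, 4, 4, 0, 0, 2, 1, 1]
  ready (indeg=0): [3, 4]
  pop 3: indeg[0]->0; indeg[1]->3; indeg[2]->3; indeg[5]->1 | ready=[0, 4] | order so far=[3]
  pop 0: indeg[1]->2; indeg[2]->2 | ready=[4] | order so far=[3, 0]
  pop 4: indeg[1]->1; indeg[2]->1; indeg[5]->0 | ready=[5] | order so far=[3, 0, 4]
  pop 5: indeg[6]->0 | ready=[6] | order so far=[3, 0, 4, 5]
  pop 6: indeg[7]->0 | ready=[7] | order so far=[3, 0, 4, 5, 6]
  pop 7: indeg[1]->0; indeg[2]->0 | ready=[1, 2] | order so far=[3, 0, 4, 5, 6, 7]
  pop 1: no out-edges | ready=[2] | order so far=[3, 0, 4, 5, 6, 7, 1]
  pop 2: no out-edges | ready=[] | order so far=[3, 0, 4, 5, 6, 7, 1, 2]
  Result: [3, 0, 4, 5, 6, 7, 1, 2]

Answer: [3, 0, 4, 5, 6, 7, 1, 2]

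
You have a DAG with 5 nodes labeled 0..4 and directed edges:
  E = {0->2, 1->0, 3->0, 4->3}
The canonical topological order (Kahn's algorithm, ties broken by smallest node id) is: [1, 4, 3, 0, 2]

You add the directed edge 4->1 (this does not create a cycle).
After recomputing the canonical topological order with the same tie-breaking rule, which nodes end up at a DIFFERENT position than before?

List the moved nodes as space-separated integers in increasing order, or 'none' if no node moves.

Answer: 1 4

Derivation:
Old toposort: [1, 4, 3, 0, 2]
Added edge 4->1
Recompute Kahn (smallest-id tiebreak):
  initial in-degrees: [2, 1, 1, 1, 0]
  ready (indeg=0): [4]
  pop 4: indeg[1]->0; indeg[3]->0 | ready=[1, 3] | order so far=[4]
  pop 1: indeg[0]->1 | ready=[3] | order so far=[4, 1]
  pop 3: indeg[0]->0 | ready=[0] | order so far=[4, 1, 3]
  pop 0: indeg[2]->0 | ready=[2] | order so far=[4, 1, 3, 0]
  pop 2: no out-edges | ready=[] | order so far=[4, 1, 3, 0, 2]
New canonical toposort: [4, 1, 3, 0, 2]
Compare positions:
  Node 0: index 3 -> 3 (same)
  Node 1: index 0 -> 1 (moved)
  Node 2: index 4 -> 4 (same)
  Node 3: index 2 -> 2 (same)
  Node 4: index 1 -> 0 (moved)
Nodes that changed position: 1 4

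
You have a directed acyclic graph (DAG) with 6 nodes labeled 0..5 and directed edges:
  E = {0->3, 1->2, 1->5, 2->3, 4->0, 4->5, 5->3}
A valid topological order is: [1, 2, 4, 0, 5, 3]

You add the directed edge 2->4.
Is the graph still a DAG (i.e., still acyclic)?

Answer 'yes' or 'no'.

Answer: yes

Derivation:
Given toposort: [1, 2, 4, 0, 5, 3]
Position of 2: index 1; position of 4: index 2
New edge 2->4: forward
Forward edge: respects the existing order. Still a DAG, same toposort still valid.
Still a DAG? yes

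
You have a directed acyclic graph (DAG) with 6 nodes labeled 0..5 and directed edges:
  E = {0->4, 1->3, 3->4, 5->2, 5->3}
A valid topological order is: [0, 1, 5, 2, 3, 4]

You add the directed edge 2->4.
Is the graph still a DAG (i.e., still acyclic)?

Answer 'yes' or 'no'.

Answer: yes

Derivation:
Given toposort: [0, 1, 5, 2, 3, 4]
Position of 2: index 3; position of 4: index 5
New edge 2->4: forward
Forward edge: respects the existing order. Still a DAG, same toposort still valid.
Still a DAG? yes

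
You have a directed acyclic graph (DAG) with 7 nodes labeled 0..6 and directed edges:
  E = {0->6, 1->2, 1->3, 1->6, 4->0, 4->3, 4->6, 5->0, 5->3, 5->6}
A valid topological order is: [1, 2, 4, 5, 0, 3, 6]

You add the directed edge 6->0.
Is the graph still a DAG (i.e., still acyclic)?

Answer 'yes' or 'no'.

Answer: no

Derivation:
Given toposort: [1, 2, 4, 5, 0, 3, 6]
Position of 6: index 6; position of 0: index 4
New edge 6->0: backward (u after v in old order)
Backward edge: old toposort is now invalid. Check if this creates a cycle.
Does 0 already reach 6? Reachable from 0: [0, 6]. YES -> cycle!
Still a DAG? no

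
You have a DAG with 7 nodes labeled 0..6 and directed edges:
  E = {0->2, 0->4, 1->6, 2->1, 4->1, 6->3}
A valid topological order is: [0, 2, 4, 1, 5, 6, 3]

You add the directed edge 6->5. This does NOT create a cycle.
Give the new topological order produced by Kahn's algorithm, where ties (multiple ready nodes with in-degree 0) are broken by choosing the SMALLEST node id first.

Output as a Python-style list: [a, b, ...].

Old toposort: [0, 2, 4, 1, 5, 6, 3]
Added edge: 6->5
Position of 6 (5) > position of 5 (4). Must reorder: 6 must now come before 5.
Run Kahn's algorithm (break ties by smallest node id):
  initial in-degrees: [0, 2, 1, 1, 1, 1, 1]
  ready (indeg=0): [0]
  pop 0: indeg[2]->0; indeg[4]->0 | ready=[2, 4] | order so far=[0]
  pop 2: indeg[1]->1 | ready=[4] | order so far=[0, 2]
  pop 4: indeg[1]->0 | ready=[1] | order so far=[0, 2, 4]
  pop 1: indeg[6]->0 | ready=[6] | order so far=[0, 2, 4, 1]
  pop 6: indeg[3]->0; indeg[5]->0 | ready=[3, 5] | order so far=[0, 2, 4, 1, 6]
  pop 3: no out-edges | ready=[5] | order so far=[0, 2, 4, 1, 6, 3]
  pop 5: no out-edges | ready=[] | order so far=[0, 2, 4, 1, 6, 3, 5]
  Result: [0, 2, 4, 1, 6, 3, 5]

Answer: [0, 2, 4, 1, 6, 3, 5]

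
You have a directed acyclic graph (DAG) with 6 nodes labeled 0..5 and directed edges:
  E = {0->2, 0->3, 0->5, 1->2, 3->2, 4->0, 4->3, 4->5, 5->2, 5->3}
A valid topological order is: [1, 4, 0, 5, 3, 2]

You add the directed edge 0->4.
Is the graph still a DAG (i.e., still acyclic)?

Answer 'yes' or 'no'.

Answer: no

Derivation:
Given toposort: [1, 4, 0, 5, 3, 2]
Position of 0: index 2; position of 4: index 1
New edge 0->4: backward (u after v in old order)
Backward edge: old toposort is now invalid. Check if this creates a cycle.
Does 4 already reach 0? Reachable from 4: [0, 2, 3, 4, 5]. YES -> cycle!
Still a DAG? no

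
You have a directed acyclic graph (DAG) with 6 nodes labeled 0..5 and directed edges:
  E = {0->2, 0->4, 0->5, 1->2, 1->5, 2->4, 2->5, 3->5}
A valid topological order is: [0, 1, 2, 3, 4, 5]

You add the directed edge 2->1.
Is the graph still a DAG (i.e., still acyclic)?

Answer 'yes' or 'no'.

Given toposort: [0, 1, 2, 3, 4, 5]
Position of 2: index 2; position of 1: index 1
New edge 2->1: backward (u after v in old order)
Backward edge: old toposort is now invalid. Check if this creates a cycle.
Does 1 already reach 2? Reachable from 1: [1, 2, 4, 5]. YES -> cycle!
Still a DAG? no

Answer: no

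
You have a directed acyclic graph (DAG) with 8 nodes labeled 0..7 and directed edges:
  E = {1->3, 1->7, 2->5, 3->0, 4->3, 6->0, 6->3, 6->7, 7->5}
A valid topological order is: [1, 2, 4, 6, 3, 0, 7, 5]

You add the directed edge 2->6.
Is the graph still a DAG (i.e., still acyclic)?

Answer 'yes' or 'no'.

Given toposort: [1, 2, 4, 6, 3, 0, 7, 5]
Position of 2: index 1; position of 6: index 3
New edge 2->6: forward
Forward edge: respects the existing order. Still a DAG, same toposort still valid.
Still a DAG? yes

Answer: yes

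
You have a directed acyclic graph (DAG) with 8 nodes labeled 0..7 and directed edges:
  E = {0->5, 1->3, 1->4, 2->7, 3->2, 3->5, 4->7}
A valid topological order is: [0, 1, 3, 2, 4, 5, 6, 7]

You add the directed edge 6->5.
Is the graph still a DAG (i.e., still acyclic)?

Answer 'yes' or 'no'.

Answer: yes

Derivation:
Given toposort: [0, 1, 3, 2, 4, 5, 6, 7]
Position of 6: index 6; position of 5: index 5
New edge 6->5: backward (u after v in old order)
Backward edge: old toposort is now invalid. Check if this creates a cycle.
Does 5 already reach 6? Reachable from 5: [5]. NO -> still a DAG (reorder needed).
Still a DAG? yes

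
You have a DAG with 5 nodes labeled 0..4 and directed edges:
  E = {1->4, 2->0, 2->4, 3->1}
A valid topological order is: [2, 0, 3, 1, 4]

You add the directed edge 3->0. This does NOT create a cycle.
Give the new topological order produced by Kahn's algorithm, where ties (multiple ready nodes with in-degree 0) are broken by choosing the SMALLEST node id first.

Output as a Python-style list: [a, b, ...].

Old toposort: [2, 0, 3, 1, 4]
Added edge: 3->0
Position of 3 (2) > position of 0 (1). Must reorder: 3 must now come before 0.
Run Kahn's algorithm (break ties by smallest node id):
  initial in-degrees: [2, 1, 0, 0, 2]
  ready (indeg=0): [2, 3]
  pop 2: indeg[0]->1; indeg[4]->1 | ready=[3] | order so far=[2]
  pop 3: indeg[0]->0; indeg[1]->0 | ready=[0, 1] | order so far=[2, 3]
  pop 0: no out-edges | ready=[1] | order so far=[2, 3, 0]
  pop 1: indeg[4]->0 | ready=[4] | order so far=[2, 3, 0, 1]
  pop 4: no out-edges | ready=[] | order so far=[2, 3, 0, 1, 4]
  Result: [2, 3, 0, 1, 4]

Answer: [2, 3, 0, 1, 4]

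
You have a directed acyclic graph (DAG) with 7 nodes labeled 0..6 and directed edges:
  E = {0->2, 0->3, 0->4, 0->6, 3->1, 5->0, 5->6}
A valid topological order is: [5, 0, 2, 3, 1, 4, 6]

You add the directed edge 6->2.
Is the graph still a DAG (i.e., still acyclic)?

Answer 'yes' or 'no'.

Answer: yes

Derivation:
Given toposort: [5, 0, 2, 3, 1, 4, 6]
Position of 6: index 6; position of 2: index 2
New edge 6->2: backward (u after v in old order)
Backward edge: old toposort is now invalid. Check if this creates a cycle.
Does 2 already reach 6? Reachable from 2: [2]. NO -> still a DAG (reorder needed).
Still a DAG? yes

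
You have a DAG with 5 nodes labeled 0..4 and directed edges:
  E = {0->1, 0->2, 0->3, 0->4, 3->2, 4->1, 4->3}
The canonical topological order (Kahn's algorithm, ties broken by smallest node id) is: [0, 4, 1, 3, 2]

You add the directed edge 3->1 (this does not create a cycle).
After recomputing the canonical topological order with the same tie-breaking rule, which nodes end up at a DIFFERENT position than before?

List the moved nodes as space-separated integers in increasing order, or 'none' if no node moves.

Old toposort: [0, 4, 1, 3, 2]
Added edge 3->1
Recompute Kahn (smallest-id tiebreak):
  initial in-degrees: [0, 3, 2, 2, 1]
  ready (indeg=0): [0]
  pop 0: indeg[1]->2; indeg[2]->1; indeg[3]->1; indeg[4]->0 | ready=[4] | order so far=[0]
  pop 4: indeg[1]->1; indeg[3]->0 | ready=[3] | order so far=[0, 4]
  pop 3: indeg[1]->0; indeg[2]->0 | ready=[1, 2] | order so far=[0, 4, 3]
  pop 1: no out-edges | ready=[2] | order so far=[0, 4, 3, 1]
  pop 2: no out-edges | ready=[] | order so far=[0, 4, 3, 1, 2]
New canonical toposort: [0, 4, 3, 1, 2]
Compare positions:
  Node 0: index 0 -> 0 (same)
  Node 1: index 2 -> 3 (moved)
  Node 2: index 4 -> 4 (same)
  Node 3: index 3 -> 2 (moved)
  Node 4: index 1 -> 1 (same)
Nodes that changed position: 1 3

Answer: 1 3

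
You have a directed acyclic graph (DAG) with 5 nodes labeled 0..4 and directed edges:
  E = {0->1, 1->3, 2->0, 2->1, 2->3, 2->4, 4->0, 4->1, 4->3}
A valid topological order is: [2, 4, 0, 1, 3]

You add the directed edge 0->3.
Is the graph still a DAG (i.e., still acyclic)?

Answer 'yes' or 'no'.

Given toposort: [2, 4, 0, 1, 3]
Position of 0: index 2; position of 3: index 4
New edge 0->3: forward
Forward edge: respects the existing order. Still a DAG, same toposort still valid.
Still a DAG? yes

Answer: yes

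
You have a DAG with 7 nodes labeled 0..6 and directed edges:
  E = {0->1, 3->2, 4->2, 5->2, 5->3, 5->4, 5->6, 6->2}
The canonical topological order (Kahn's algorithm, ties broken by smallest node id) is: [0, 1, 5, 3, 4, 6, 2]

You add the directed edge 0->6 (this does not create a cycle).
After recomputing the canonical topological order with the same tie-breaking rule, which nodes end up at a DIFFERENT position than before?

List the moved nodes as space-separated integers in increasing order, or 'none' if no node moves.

Answer: none

Derivation:
Old toposort: [0, 1, 5, 3, 4, 6, 2]
Added edge 0->6
Recompute Kahn (smallest-id tiebreak):
  initial in-degrees: [0, 1, 4, 1, 1, 0, 2]
  ready (indeg=0): [0, 5]
  pop 0: indeg[1]->0; indeg[6]->1 | ready=[1, 5] | order so far=[0]
  pop 1: no out-edges | ready=[5] | order so far=[0, 1]
  pop 5: indeg[2]->3; indeg[3]->0; indeg[4]->0; indeg[6]->0 | ready=[3, 4, 6] | order so far=[0, 1, 5]
  pop 3: indeg[2]->2 | ready=[4, 6] | order so far=[0, 1, 5, 3]
  pop 4: indeg[2]->1 | ready=[6] | order so far=[0, 1, 5, 3, 4]
  pop 6: indeg[2]->0 | ready=[2] | order so far=[0, 1, 5, 3, 4, 6]
  pop 2: no out-edges | ready=[] | order so far=[0, 1, 5, 3, 4, 6, 2]
New canonical toposort: [0, 1, 5, 3, 4, 6, 2]
Compare positions:
  Node 0: index 0 -> 0 (same)
  Node 1: index 1 -> 1 (same)
  Node 2: index 6 -> 6 (same)
  Node 3: index 3 -> 3 (same)
  Node 4: index 4 -> 4 (same)
  Node 5: index 2 -> 2 (same)
  Node 6: index 5 -> 5 (same)
Nodes that changed position: none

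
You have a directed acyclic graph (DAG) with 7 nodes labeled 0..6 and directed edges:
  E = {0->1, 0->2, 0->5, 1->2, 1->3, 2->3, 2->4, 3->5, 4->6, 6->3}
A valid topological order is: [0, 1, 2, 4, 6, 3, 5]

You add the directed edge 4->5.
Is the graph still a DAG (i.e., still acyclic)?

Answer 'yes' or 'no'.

Answer: yes

Derivation:
Given toposort: [0, 1, 2, 4, 6, 3, 5]
Position of 4: index 3; position of 5: index 6
New edge 4->5: forward
Forward edge: respects the existing order. Still a DAG, same toposort still valid.
Still a DAG? yes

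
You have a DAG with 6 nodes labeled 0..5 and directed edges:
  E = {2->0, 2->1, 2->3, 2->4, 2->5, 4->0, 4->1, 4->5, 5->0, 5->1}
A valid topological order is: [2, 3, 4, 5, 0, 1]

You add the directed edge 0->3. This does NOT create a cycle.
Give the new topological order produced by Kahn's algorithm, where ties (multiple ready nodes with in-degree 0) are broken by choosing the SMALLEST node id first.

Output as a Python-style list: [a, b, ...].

Answer: [2, 4, 5, 0, 1, 3]

Derivation:
Old toposort: [2, 3, 4, 5, 0, 1]
Added edge: 0->3
Position of 0 (4) > position of 3 (1). Must reorder: 0 must now come before 3.
Run Kahn's algorithm (break ties by smallest node id):
  initial in-degrees: [3, 3, 0, 2, 1, 2]
  ready (indeg=0): [2]
  pop 2: indeg[0]->2; indeg[1]->2; indeg[3]->1; indeg[4]->0; indeg[5]->1 | ready=[4] | order so far=[2]
  pop 4: indeg[0]->1; indeg[1]->1; indeg[5]->0 | ready=[5] | order so far=[2, 4]
  pop 5: indeg[0]->0; indeg[1]->0 | ready=[0, 1] | order so far=[2, 4, 5]
  pop 0: indeg[3]->0 | ready=[1, 3] | order so far=[2, 4, 5, 0]
  pop 1: no out-edges | ready=[3] | order so far=[2, 4, 5, 0, 1]
  pop 3: no out-edges | ready=[] | order so far=[2, 4, 5, 0, 1, 3]
  Result: [2, 4, 5, 0, 1, 3]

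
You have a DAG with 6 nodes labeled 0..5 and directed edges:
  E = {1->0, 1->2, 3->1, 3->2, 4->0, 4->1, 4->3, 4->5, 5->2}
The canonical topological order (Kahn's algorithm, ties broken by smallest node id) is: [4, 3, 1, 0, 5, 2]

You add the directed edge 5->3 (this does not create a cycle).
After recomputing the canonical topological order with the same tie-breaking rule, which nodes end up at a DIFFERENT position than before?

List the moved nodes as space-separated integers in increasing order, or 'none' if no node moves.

Old toposort: [4, 3, 1, 0, 5, 2]
Added edge 5->3
Recompute Kahn (smallest-id tiebreak):
  initial in-degrees: [2, 2, 3, 2, 0, 1]
  ready (indeg=0): [4]
  pop 4: indeg[0]->1; indeg[1]->1; indeg[3]->1; indeg[5]->0 | ready=[5] | order so far=[4]
  pop 5: indeg[2]->2; indeg[3]->0 | ready=[3] | order so far=[4, 5]
  pop 3: indeg[1]->0; indeg[2]->1 | ready=[1] | order so far=[4, 5, 3]
  pop 1: indeg[0]->0; indeg[2]->0 | ready=[0, 2] | order so far=[4, 5, 3, 1]
  pop 0: no out-edges | ready=[2] | order so far=[4, 5, 3, 1, 0]
  pop 2: no out-edges | ready=[] | order so far=[4, 5, 3, 1, 0, 2]
New canonical toposort: [4, 5, 3, 1, 0, 2]
Compare positions:
  Node 0: index 3 -> 4 (moved)
  Node 1: index 2 -> 3 (moved)
  Node 2: index 5 -> 5 (same)
  Node 3: index 1 -> 2 (moved)
  Node 4: index 0 -> 0 (same)
  Node 5: index 4 -> 1 (moved)
Nodes that changed position: 0 1 3 5

Answer: 0 1 3 5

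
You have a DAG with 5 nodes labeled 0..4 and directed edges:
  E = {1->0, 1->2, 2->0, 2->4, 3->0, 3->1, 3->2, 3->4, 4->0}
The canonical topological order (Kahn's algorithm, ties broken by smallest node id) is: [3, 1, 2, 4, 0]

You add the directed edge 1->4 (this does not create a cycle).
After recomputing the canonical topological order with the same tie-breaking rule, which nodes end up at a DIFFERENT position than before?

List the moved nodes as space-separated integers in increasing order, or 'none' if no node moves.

Answer: none

Derivation:
Old toposort: [3, 1, 2, 4, 0]
Added edge 1->4
Recompute Kahn (smallest-id tiebreak):
  initial in-degrees: [4, 1, 2, 0, 3]
  ready (indeg=0): [3]
  pop 3: indeg[0]->3; indeg[1]->0; indeg[2]->1; indeg[4]->2 | ready=[1] | order so far=[3]
  pop 1: indeg[0]->2; indeg[2]->0; indeg[4]->1 | ready=[2] | order so far=[3, 1]
  pop 2: indeg[0]->1; indeg[4]->0 | ready=[4] | order so far=[3, 1, 2]
  pop 4: indeg[0]->0 | ready=[0] | order so far=[3, 1, 2, 4]
  pop 0: no out-edges | ready=[] | order so far=[3, 1, 2, 4, 0]
New canonical toposort: [3, 1, 2, 4, 0]
Compare positions:
  Node 0: index 4 -> 4 (same)
  Node 1: index 1 -> 1 (same)
  Node 2: index 2 -> 2 (same)
  Node 3: index 0 -> 0 (same)
  Node 4: index 3 -> 3 (same)
Nodes that changed position: none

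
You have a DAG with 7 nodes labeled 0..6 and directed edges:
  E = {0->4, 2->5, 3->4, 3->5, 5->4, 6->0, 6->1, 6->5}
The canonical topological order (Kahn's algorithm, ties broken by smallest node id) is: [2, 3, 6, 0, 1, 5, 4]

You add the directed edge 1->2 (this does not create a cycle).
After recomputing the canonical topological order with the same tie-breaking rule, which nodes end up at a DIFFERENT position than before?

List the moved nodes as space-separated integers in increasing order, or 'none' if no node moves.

Answer: 0 1 2 3 6

Derivation:
Old toposort: [2, 3, 6, 0, 1, 5, 4]
Added edge 1->2
Recompute Kahn (smallest-id tiebreak):
  initial in-degrees: [1, 1, 1, 0, 3, 3, 0]
  ready (indeg=0): [3, 6]
  pop 3: indeg[4]->2; indeg[5]->2 | ready=[6] | order so far=[3]
  pop 6: indeg[0]->0; indeg[1]->0; indeg[5]->1 | ready=[0, 1] | order so far=[3, 6]
  pop 0: indeg[4]->1 | ready=[1] | order so far=[3, 6, 0]
  pop 1: indeg[2]->0 | ready=[2] | order so far=[3, 6, 0, 1]
  pop 2: indeg[5]->0 | ready=[5] | order so far=[3, 6, 0, 1, 2]
  pop 5: indeg[4]->0 | ready=[4] | order so far=[3, 6, 0, 1, 2, 5]
  pop 4: no out-edges | ready=[] | order so far=[3, 6, 0, 1, 2, 5, 4]
New canonical toposort: [3, 6, 0, 1, 2, 5, 4]
Compare positions:
  Node 0: index 3 -> 2 (moved)
  Node 1: index 4 -> 3 (moved)
  Node 2: index 0 -> 4 (moved)
  Node 3: index 1 -> 0 (moved)
  Node 4: index 6 -> 6 (same)
  Node 5: index 5 -> 5 (same)
  Node 6: index 2 -> 1 (moved)
Nodes that changed position: 0 1 2 3 6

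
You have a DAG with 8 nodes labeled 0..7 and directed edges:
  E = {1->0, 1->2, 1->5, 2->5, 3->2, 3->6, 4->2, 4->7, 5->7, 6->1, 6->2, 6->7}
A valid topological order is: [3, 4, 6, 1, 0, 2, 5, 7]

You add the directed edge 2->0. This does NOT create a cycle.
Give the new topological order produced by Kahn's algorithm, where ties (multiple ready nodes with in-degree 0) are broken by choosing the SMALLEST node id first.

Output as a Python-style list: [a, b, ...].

Old toposort: [3, 4, 6, 1, 0, 2, 5, 7]
Added edge: 2->0
Position of 2 (5) > position of 0 (4). Must reorder: 2 must now come before 0.
Run Kahn's algorithm (break ties by smallest node id):
  initial in-degrees: [2, 1, 4, 0, 0, 2, 1, 3]
  ready (indeg=0): [3, 4]
  pop 3: indeg[2]->3; indeg[6]->0 | ready=[4, 6] | order so far=[3]
  pop 4: indeg[2]->2; indeg[7]->2 | ready=[6] | order so far=[3, 4]
  pop 6: indeg[1]->0; indeg[2]->1; indeg[7]->1 | ready=[1] | order so far=[3, 4, 6]
  pop 1: indeg[0]->1; indeg[2]->0; indeg[5]->1 | ready=[2] | order so far=[3, 4, 6, 1]
  pop 2: indeg[0]->0; indeg[5]->0 | ready=[0, 5] | order so far=[3, 4, 6, 1, 2]
  pop 0: no out-edges | ready=[5] | order so far=[3, 4, 6, 1, 2, 0]
  pop 5: indeg[7]->0 | ready=[7] | order so far=[3, 4, 6, 1, 2, 0, 5]
  pop 7: no out-edges | ready=[] | order so far=[3, 4, 6, 1, 2, 0, 5, 7]
  Result: [3, 4, 6, 1, 2, 0, 5, 7]

Answer: [3, 4, 6, 1, 2, 0, 5, 7]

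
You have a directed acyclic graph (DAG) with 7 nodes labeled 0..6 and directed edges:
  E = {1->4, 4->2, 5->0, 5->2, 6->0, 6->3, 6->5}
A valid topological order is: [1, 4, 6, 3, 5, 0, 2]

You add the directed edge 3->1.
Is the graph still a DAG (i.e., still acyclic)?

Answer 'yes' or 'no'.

Answer: yes

Derivation:
Given toposort: [1, 4, 6, 3, 5, 0, 2]
Position of 3: index 3; position of 1: index 0
New edge 3->1: backward (u after v in old order)
Backward edge: old toposort is now invalid. Check if this creates a cycle.
Does 1 already reach 3? Reachable from 1: [1, 2, 4]. NO -> still a DAG (reorder needed).
Still a DAG? yes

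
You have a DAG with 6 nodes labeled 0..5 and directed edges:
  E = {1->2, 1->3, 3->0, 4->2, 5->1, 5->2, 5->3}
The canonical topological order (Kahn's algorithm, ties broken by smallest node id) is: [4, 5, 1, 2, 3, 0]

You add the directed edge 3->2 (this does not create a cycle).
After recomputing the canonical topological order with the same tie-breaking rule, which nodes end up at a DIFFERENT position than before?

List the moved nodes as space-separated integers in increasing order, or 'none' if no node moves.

Answer: 0 2 3

Derivation:
Old toposort: [4, 5, 1, 2, 3, 0]
Added edge 3->2
Recompute Kahn (smallest-id tiebreak):
  initial in-degrees: [1, 1, 4, 2, 0, 0]
  ready (indeg=0): [4, 5]
  pop 4: indeg[2]->3 | ready=[5] | order so far=[4]
  pop 5: indeg[1]->0; indeg[2]->2; indeg[3]->1 | ready=[1] | order so far=[4, 5]
  pop 1: indeg[2]->1; indeg[3]->0 | ready=[3] | order so far=[4, 5, 1]
  pop 3: indeg[0]->0; indeg[2]->0 | ready=[0, 2] | order so far=[4, 5, 1, 3]
  pop 0: no out-edges | ready=[2] | order so far=[4, 5, 1, 3, 0]
  pop 2: no out-edges | ready=[] | order so far=[4, 5, 1, 3, 0, 2]
New canonical toposort: [4, 5, 1, 3, 0, 2]
Compare positions:
  Node 0: index 5 -> 4 (moved)
  Node 1: index 2 -> 2 (same)
  Node 2: index 3 -> 5 (moved)
  Node 3: index 4 -> 3 (moved)
  Node 4: index 0 -> 0 (same)
  Node 5: index 1 -> 1 (same)
Nodes that changed position: 0 2 3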